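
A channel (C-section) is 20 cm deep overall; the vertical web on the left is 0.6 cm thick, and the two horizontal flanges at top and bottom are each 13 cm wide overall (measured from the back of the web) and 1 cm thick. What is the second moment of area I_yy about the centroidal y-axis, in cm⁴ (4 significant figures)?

I_yy ≈ 659.8 cm⁴

Decompose the section into non-overlapping parts with the origin at the bottom-left of its bounding rectangle.
Web: 0.6 × 20, A = 12 cm², x = 0.3 cm, Ī = 0.36 cm⁴.
Top flange (beyond web): 12.4 × 1, A = 12.4 cm², x = 6.8 cm, Ī = 158.885 cm⁴.
Bottom flange (beyond web): 12.4 × 1, A = 12.4 cm², x = 6.8 cm, Ī = 158.885 cm⁴.
Centroid: x̄ = ΣA·x / ΣA = 4.68043 cm.
Transfer each piece to the centroidal y-axis using Ī + A·d² with d = x − 4.68043:
  web: d = -4.38043 cm → contributes +230.619 cm⁴
  top flange (beyond web): d = 2.11957 cm → contributes +214.593 cm⁴
  bottom flange (beyond web): d = 2.11957 cm → contributes +214.593 cm⁴
Total I = 659.805 cm⁴.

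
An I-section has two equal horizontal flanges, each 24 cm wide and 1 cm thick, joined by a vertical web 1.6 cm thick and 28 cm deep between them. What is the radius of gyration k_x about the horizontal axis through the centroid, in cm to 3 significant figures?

Decompose the section into non-overlapping parts with the origin at the bottom-left of its bounding rectangle.
Bottom flange: 24 × 1, A = 24 cm², y = 0.5 cm, Ī = 2 cm⁴.
Web: 1.6 × 28, A = 44.8 cm², y = 15 cm, Ī = 2926.9 cm⁴.
Top flange: 24 × 1, A = 24 cm², y = 29.5 cm, Ī = 2 cm⁴.
By symmetry the centroid is at mid-height, ȳ = 15 cm.
Transfer each piece to the horizontal axis through the centroid using Ī + A·d² with d = y − 15:
  bottom flange: d = -14.5 cm → contributes +5 048 cm⁴
  web: d = 0 cm → contributes +2926.9 cm⁴
  top flange: d = 14.5 cm → contributes +5 048 cm⁴
Total I = 13 023 cm⁴.
Radius of gyration: k = √(I/A) = √(13 023 / 92.8) = 11.846 cm.

k_x ≈ 11.8 cm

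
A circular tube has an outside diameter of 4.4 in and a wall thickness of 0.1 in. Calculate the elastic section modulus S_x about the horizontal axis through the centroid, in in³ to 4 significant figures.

Treat the section as a set of non-overlapping primitives; coordinates are from the bounding-box lower-left.
Outer circle: ⌀4.4, A = 15.2053 in², y = 2.2 in, Ī = 18.3984 in⁴.
Bore (subtracted): ⌀4.2, A = 13.8544 in², y = 2.2 in, Ī = 15.2745 in⁴.
By symmetry the centroid is at mid-height, ȳ = 2.2 in.
All pieces are centred on the horizontal axis through the centroid, so I = ΣĪ (holes subtracted) = 3.12392 in⁴.
Extreme fibre distance c = 2.2 in; S = I/c = 1.41996 in³.

S_x ≈ 1.420 in³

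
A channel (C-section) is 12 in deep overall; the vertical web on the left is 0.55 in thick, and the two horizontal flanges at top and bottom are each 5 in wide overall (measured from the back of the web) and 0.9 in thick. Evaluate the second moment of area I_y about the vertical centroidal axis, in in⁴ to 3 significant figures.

Decompose the section into non-overlapping parts with the origin at the bottom-left of its bounding rectangle.
Web: 0.55 × 12, A = 6.6 in², x = 0.275 in, Ī = 0.16638 in⁴.
Top flange (beyond web): 4.45 × 0.9, A = 4.005 in², x = 2.775 in, Ī = 6.6091 in⁴.
Bottom flange (beyond web): 4.45 × 0.9, A = 4.005 in², x = 2.775 in, Ī = 6.6091 in⁴.
Centroid: x̄ = ΣA·x / ΣA = 1.6456 in.
Transfer each piece to the vertical centroidal axis using Ī + A·d² with d = x − 1.6456:
  web: d = -1.3706 in → contributes +12.565 in⁴
  top flange (beyond web): d = 1.1294 in → contributes +11.717 in⁴
  bottom flange (beyond web): d = 1.1294 in → contributes +11.717 in⁴
Total I = 36 in⁴.

I_y ≈ 36.0 in⁴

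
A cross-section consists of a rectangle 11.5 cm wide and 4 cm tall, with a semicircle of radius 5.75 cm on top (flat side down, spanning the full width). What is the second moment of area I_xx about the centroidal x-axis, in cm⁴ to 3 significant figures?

I_xx ≈ 662 cm⁴

Treat the section as a set of non-overlapping primitives; coordinates are from the bounding-box lower-left.
Rectangular body: 11.5 × 4, A = 46 cm², y = 2 cm, Ī = 61.333 cm⁴.
Semicircular cap: semicircle r = 5.75, A = 51.934 cm², y = 6.4404 cm, Ī = 119.98 cm⁴.
Centroid: ȳ = ΣA·y / ΣA = 4.3547 cm.
Transfer each piece to the centroidal x-axis using Ī + A·d² with d = y − 4.3547:
  rectangular body: d = -2.3547 cm → contributes +316.39 cm⁴
  semicircular cap: d = 2.0857 cm → contributes +345.89 cm⁴
Total I = 662.28 cm⁴.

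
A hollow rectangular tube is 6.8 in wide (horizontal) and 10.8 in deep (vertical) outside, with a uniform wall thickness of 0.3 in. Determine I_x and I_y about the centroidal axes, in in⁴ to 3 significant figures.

Treat the section as a set of non-overlapping primitives; coordinates are from the bounding-box lower-left.
Outer rectangle: 6.8 × 10.8, A = 73.44 in², y = 5.4 in, Ī = 713.84 in⁴.
Inner void (subtracted): 6.2 × 10.2, A = 63.24 in², y = 5.4 in, Ī = 548.29 in⁴.
By symmetry the centroid is at mid-height, ȳ = 5.4 in.
All pieces are centred on the centroidal x-axis, so I = ΣĪ (holes subtracted) = 165.55 in⁴.
Repeating about the centroidal y-axis gives I_y = 80.41 in⁴.

I_x ≈ 166 in⁴, I_y ≈ 80.4 in⁴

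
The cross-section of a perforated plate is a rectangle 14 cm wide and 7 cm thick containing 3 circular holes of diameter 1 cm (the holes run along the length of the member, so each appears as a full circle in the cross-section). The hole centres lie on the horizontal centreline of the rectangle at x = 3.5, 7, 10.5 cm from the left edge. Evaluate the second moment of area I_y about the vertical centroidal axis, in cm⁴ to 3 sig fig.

I_y ≈ 1580 cm⁴

Decompose the section into non-overlapping parts with the origin at the bottom-left of its bounding rectangle.
Plate: 14 × 7, A = 98 cm², x = 7 cm, Ī = 1600.7 cm⁴.
Hole 1 (subtracted): ⌀1, A = 0.7854 cm², x = 3.5 cm, Ī = 0.049087 cm⁴.
Hole 2 (subtracted): ⌀1, A = 0.7854 cm², x = 7 cm, Ī = 0.049087 cm⁴.
Hole 3 (subtracted): ⌀1, A = 0.7854 cm², x = 10.5 cm, Ī = 0.049087 cm⁴.
By symmetry the centroid is at mid-width, x̄ = 7 cm.
Transfer each piece to the vertical centroidal axis using Ī + A·d² with d = x − 7:
  plate: d = 0 cm → contributes +1600.7 cm⁴
  hole 1: d = -3.5 cm → contributes −9.6702 cm⁴
  hole 2: d = 0 cm → contributes −0.049087 cm⁴
  hole 3: d = 3.5 cm → contributes −9.6702 cm⁴
Total I = 1581.3 cm⁴.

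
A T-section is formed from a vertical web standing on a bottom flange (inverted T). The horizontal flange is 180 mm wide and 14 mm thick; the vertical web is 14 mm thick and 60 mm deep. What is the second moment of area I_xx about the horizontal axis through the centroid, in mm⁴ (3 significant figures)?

I_xx ≈ 1.16 × 10⁶ mm⁴

Treat the section as a set of non-overlapping primitives; coordinates are from the bounding-box lower-left.
Flange: 180 × 14, A = 2 520 mm², y = 7 mm, Ī = 41 160 mm⁴.
Web: 14 × 60, A = 840 mm², y = 44 mm, Ī = 252 000 mm⁴.
Centroid: ȳ = ΣA·y / ΣA = 16.25 mm.
Transfer each piece to the horizontal axis through the centroid using Ī + A·d² with d = y − 16.25:
  flange: d = -9.25 mm → contributes +256 778 mm⁴
  web: d = 27.75 mm → contributes +898 853 mm⁴
Total I = 1 155 630 mm⁴.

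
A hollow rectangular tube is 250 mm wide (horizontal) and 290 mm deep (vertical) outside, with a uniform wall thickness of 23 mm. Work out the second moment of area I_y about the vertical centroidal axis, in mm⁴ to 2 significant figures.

I_y ≈ 2.0 × 10⁸ mm⁴

Split into non-overlapping primitives; take the origin at the lower-left of the bounding box.
Outer rectangle: 250 × 290, A = 72 500 mm², x = 125 mm, Ī = 377 604 167 mm⁴.
Inner void (subtracted): 204 × 244, A = 49 776 mm², x = 125 mm, Ī = 172 623 168 mm⁴.
By symmetry the centroid is at mid-width, x̄ = 125 mm.
All pieces are centred on the vertical centroidal axis, so I = ΣĪ (holes subtracted) = 204 980 999 mm⁴.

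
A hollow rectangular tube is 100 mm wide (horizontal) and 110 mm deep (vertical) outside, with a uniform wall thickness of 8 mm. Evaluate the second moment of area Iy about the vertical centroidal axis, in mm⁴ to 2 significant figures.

Iy ≈ 4.5 × 10⁶ mm⁴

Decompose the section into non-overlapping parts with the origin at the bottom-left of its bounding rectangle.
Outer rectangle: 100 × 110, A = 11 000 mm², x = 50 mm, Ī = 9 166 667 mm⁴.
Inner void (subtracted): 84 × 94, A = 7 896 mm², x = 50 mm, Ī = 4 642 848 mm⁴.
By symmetry the centroid is at mid-width, x̄ = 50 mm.
All pieces are centred on the vertical centroidal axis, so I = ΣĪ (holes subtracted) = 4 523 819 mm⁴.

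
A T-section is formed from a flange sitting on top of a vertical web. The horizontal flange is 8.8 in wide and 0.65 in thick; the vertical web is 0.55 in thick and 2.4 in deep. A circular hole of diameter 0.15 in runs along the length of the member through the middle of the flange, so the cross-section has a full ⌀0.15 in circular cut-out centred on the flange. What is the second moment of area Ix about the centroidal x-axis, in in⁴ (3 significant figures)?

Ix ≈ 3.33 in⁴

Treat the section as a set of non-overlapping primitives; coordinates are from the bounding-box lower-left.
Flange: 8.8 × 0.65, A = 5.72 in², y = 2.725 in, Ī = 0.20139 in⁴.
Web: 0.55 × 2.4, A = 1.32 in², y = 1.2 in, Ī = 0.6336 in⁴.
Hole (subtracted): ⌀0.15, A = 0.017671 in², y = 2.725 in, Ī = 0.00002485 in⁴.
Centroid: ȳ = ΣA·y / ΣA = 2.4383 in.
Transfer each piece to the centroidal x-axis using Ī + A·d² with d = y − 2.4383:
  flange: d = 0.28666 in → contributes +0.67142 in⁴
  web: d = -1.2383 in → contributes +2.6578 in⁴
  hole: d = 0.28666 in → contributes −0.001477 in⁴
Total I = 3.3278 in⁴.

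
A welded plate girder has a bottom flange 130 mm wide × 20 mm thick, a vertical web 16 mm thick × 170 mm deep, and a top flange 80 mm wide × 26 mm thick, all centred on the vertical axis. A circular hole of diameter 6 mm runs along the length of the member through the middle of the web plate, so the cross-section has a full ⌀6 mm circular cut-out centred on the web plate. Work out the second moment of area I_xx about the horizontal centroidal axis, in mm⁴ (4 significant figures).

I_xx ≈ 4.994 × 10⁷ mm⁴

Split into non-overlapping primitives; take the origin at the lower-left of the bounding box.
Bottom plate: 130 × 20, A = 2 600 mm², y = 10 mm, Ī = 86666.7 mm⁴.
Web plate: 16 × 170, A = 2 720 mm², y = 105 mm, Ī = 6 550 667 mm⁴.
Top plate: 80 × 26, A = 2 080 mm², y = 203 mm, Ī = 117 173 mm⁴.
Hole (subtracted): ⌀6, A = 28.2743 mm², y = 105 mm, Ī = 63.6173 mm⁴.
Centroid: ȳ = ΣA·y / ΣA = 99.1452 mm.
Transfer each piece to the horizontal centroidal axis using Ī + A·d² with d = y − 99.1452:
  bottom plate: d = -89.1452 mm → contributes +20 748 519 mm⁴
  web plate: d = 5.8548 mm → contributes +6 643 905 mm⁴
  top plate: d = 103.855 mm → contributes +22 551 679 mm⁴
  hole: d = 5.8548 mm → contributes −1032.83 mm⁴
Total I = 49 943 070 mm⁴.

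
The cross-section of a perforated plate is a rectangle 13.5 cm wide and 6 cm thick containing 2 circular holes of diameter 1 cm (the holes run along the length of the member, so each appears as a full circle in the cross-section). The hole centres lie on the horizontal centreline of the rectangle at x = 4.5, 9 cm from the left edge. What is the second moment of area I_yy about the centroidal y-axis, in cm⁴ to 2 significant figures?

I_yy ≈ 1200 cm⁴

Treat the section as a set of non-overlapping primitives; coordinates are from the bounding-box lower-left.
Plate: 13.5 × 6, A = 81 cm², x = 6.75 cm, Ī = 1 230 cm⁴.
Hole 1 (subtracted): ⌀1, A = 0.7854 cm², x = 4.5 cm, Ī = 0.04909 cm⁴.
Hole 2 (subtracted): ⌀1, A = 0.7854 cm², x = 9 cm, Ī = 0.04909 cm⁴.
By symmetry the centroid is at mid-width, x̄ = 6.75 cm.
Transfer each piece to the centroidal y-axis using Ī + A·d² with d = x − 6.75:
  plate: d = 0 cm → contributes +1 230 cm⁴
  hole 1: d = -2.25 cm → contributes −4.025 cm⁴
  hole 2: d = 2.25 cm → contributes −4.025 cm⁴
Total I = 1 222 cm⁴.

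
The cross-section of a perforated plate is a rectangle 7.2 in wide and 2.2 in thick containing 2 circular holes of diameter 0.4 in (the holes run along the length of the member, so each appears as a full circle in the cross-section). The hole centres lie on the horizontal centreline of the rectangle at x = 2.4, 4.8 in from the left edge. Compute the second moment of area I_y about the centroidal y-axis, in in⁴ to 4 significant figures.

Break the section into simple shapes (no overlaps), measuring from the bottom-left corner of the bounding box.
Plate: 7.2 × 2.2, A = 15.84 in², x = 3.6 in, Ī = 68.4288 in⁴.
Hole 1 (subtracted): ⌀0.4, A = 0.125664 in², x = 2.4 in, Ī = 0.00125664 in⁴.
Hole 2 (subtracted): ⌀0.4, A = 0.125664 in², x = 4.8 in, Ī = 0.00125664 in⁴.
By symmetry the centroid is at mid-width, x̄ = 3.6 in.
Transfer each piece to the centroidal y-axis using Ī + A·d² with d = x − 3.6:
  plate: d = 0 in → contributes +68.4288 in⁴
  hole 1: d = -1.2 in → contributes −0.182212 in⁴
  hole 2: d = 1.2 in → contributes −0.182212 in⁴
Total I = 68.0644 in⁴.

I_y ≈ 68.06 in⁴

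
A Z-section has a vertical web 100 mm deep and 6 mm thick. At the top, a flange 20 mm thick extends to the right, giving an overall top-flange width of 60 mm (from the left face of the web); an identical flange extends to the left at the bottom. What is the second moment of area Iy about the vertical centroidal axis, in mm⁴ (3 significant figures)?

Split into non-overlapping primitives; take the origin at the lower-left of the bounding box.
Web: 6 × 100, A = 600 mm², x = 57 mm, Ī = 1 800 mm⁴.
Top flange (beyond web): 54 × 20, A = 1 080 mm², x = 87 mm, Ī = 262 440 mm⁴.
Bottom flange (beyond web): 54 × 20, A = 1 080 mm², x = 27 mm, Ī = 262 440 mm⁴.
Centroid: x̄ = ΣA·x / ΣA = 57 mm.
Transfer each piece to the vertical centroidal axis using Ī + A·d² with d = x − 57:
  web: d = 0 mm → contributes +1 800 mm⁴
  top flange (beyond web): d = 30 mm → contributes +1 234 440 mm⁴
  bottom flange (beyond web): d = -30 mm → contributes +1 234 440 mm⁴
Total I = 2 470 680 mm⁴.

Iy ≈ 2.47 × 10⁶ mm⁴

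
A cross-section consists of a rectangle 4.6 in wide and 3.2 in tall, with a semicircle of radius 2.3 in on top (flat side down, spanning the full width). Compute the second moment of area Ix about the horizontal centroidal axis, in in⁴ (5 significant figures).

Ix ≈ 50.881 in⁴

Treat the section as a set of non-overlapping primitives; coordinates are from the bounding-box lower-left.
Rectangular body: 4.6 × 3.2, A = 14.72 in², y = 1.6 in, Ī = 12.56107 in⁴.
Semicircular cap: semicircle r = 2.3, A = 8.309513 in², y = 4.17615 in, Ī = 3.07145 in⁴.
Centroid: ȳ = ΣA·y / ΣA = 2.529527 in.
Transfer each piece to the horizontal centroidal axis using Ī + A·d² with d = y − 2.529527:
  rectangular body: d = -0.929527 in → contributes +25.27945 in⁴
  semicircular cap: d = 1.646623 in → contributes +25.6016 in⁴
Total I = 50.88105 in⁴.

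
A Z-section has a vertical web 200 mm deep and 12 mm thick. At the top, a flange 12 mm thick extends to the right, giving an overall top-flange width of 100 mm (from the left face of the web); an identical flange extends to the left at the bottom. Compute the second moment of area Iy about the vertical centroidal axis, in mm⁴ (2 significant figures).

Decompose the section into non-overlapping parts with the origin at the bottom-left of its bounding rectangle.
Web: 12 × 200, A = 2 400 mm², x = 94 mm, Ī = 28 800 mm⁴.
Top flange (beyond web): 88 × 12, A = 1 056 mm², x = 144 mm, Ī = 681 472 mm⁴.
Bottom flange (beyond web): 88 × 12, A = 1 056 mm², x = 44 mm, Ī = 681 472 mm⁴.
Centroid: x̄ = ΣA·x / ΣA = 94 mm.
Transfer each piece to the vertical centroidal axis using Ī + A·d² with d = x − 94:
  web: d = 0 mm → contributes +28 800 mm⁴
  top flange (beyond web): d = 50 mm → contributes +3 321 472 mm⁴
  bottom flange (beyond web): d = -50 mm → contributes +3 321 472 mm⁴
Total I = 6 671 744 mm⁴.

Iy ≈ 6.7 × 10⁶ mm⁴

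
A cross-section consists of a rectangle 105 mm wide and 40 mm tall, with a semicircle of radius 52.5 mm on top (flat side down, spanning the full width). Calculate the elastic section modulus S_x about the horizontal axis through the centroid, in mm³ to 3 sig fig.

Break the section into simple shapes (no overlaps), measuring from the bottom-left corner of the bounding box.
Rectangular body: 105 × 40, A = 4 200 mm², y = 20 mm, Ī = 560 000 mm⁴.
Semicircular cap: semicircle r = 52.5, A = 4329.5 mm², y = 62.282 mm, Ī = 833 814 mm⁴.
Centroid: ȳ = ΣA·y / ΣA = 41.462 mm.
Transfer each piece to the horizontal axis through the centroid using Ī + A·d² with d = y − 41.462:
  rectangular body: d = -21.462 mm → contributes +2 494 564 mm⁴
  semicircular cap: d = 20.82 mm → contributes +2 710 510 mm⁴
Total I = 5 205 074 mm⁴.
Extreme fibre distance c = 51.038 mm; S = I/c = 101 984 mm³.

S_x ≈ 1.02 × 10⁵ mm³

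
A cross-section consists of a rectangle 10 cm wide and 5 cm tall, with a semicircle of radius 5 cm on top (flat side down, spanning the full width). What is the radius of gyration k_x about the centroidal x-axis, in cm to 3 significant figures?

k_x ≈ 2.68 cm

Treat the section as a set of non-overlapping primitives; coordinates are from the bounding-box lower-left.
Rectangular body: 10 × 5, A = 50 cm², y = 2.5 cm, Ī = 104.17 cm⁴.
Semicircular cap: semicircle r = 5, A = 39.27 cm², y = 7.1221 cm, Ī = 68.598 cm⁴.
Centroid: ȳ = ΣA·y / ΣA = 4.5333 cm.
Transfer each piece to the centroidal x-axis using Ī + A·d² with d = y − 4.5333:
  rectangular body: d = -2.0333 cm → contributes +310.87 cm⁴
  semicircular cap: d = 2.5888 cm → contributes +331.78 cm⁴
Total I = 642.66 cm⁴.
Radius of gyration: k = √(I/A) = √(642.66 / 89.27) = 2.6831 cm.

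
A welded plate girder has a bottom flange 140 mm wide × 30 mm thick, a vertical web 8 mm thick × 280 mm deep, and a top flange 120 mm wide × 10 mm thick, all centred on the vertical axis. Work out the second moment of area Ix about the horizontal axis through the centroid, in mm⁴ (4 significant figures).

Split into non-overlapping primitives; take the origin at the lower-left of the bounding box.
Bottom plate: 140 × 30, A = 4 200 mm², y = 15 mm, Ī = 315 000 mm⁴.
Web plate: 8 × 280, A = 2 240 mm², y = 170 mm, Ī = 14 634 667 mm⁴.
Top plate: 120 × 10, A = 1 200 mm², y = 315 mm, Ī = 10 000 mm⁴.
Centroid: ȳ = ΣA·y / ΣA = 107.565 mm.
Transfer each piece to the horizontal axis through the centroid using Ī + A·d² with d = y − 107.565:
  bottom plate: d = -92.5654 mm → contributes +36 302 119 mm⁴
  web plate: d = 62.4346 mm → contributes +23 366 352 mm⁴
  top plate: d = 207.435 mm → contributes +51 644 914 mm⁴
Total I = 111 313 384 mm⁴.

Ix ≈ 1.113 × 10⁸ mm⁴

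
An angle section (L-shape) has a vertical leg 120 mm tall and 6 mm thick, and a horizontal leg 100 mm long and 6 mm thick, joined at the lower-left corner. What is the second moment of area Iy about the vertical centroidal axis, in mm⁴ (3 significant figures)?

Treat the section as a set of non-overlapping primitives; coordinates are from the bounding-box lower-left.
Vertical leg: 6 × 120, A = 720 mm², x = 3 mm, Ī = 2 160 mm⁴.
Horizontal leg (remainder): 94 × 6, A = 564 mm², x = 53 mm, Ī = 415 292 mm⁴.
Centroid: x̄ = ΣA·x / ΣA = 24.963 mm.
Transfer each piece to the vertical centroidal axis using Ī + A·d² with d = x − 24.963:
  vertical leg: d = -21.963 mm → contributes +349 457 mm⁴
  horizontal leg (remainder): d = 28.037 mm → contributes +858 649 mm⁴
Total I = 1 208 106 mm⁴.

Iy ≈ 1.21 × 10⁶ mm⁴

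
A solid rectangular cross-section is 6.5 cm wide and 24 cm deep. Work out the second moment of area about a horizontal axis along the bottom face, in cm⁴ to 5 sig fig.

I_base ≈ 2.9952 × 10⁴ cm⁴

The section: 6.5 × 24, A = 156 cm², y = 12 cm, Ī = 7 488 cm⁴.
Transfer it to the base of the section using Ī + A·d² with d = y − 0:
  the section: d = 12 cm → contributes +29 952 cm⁴
Total I = 29 952 cm⁴.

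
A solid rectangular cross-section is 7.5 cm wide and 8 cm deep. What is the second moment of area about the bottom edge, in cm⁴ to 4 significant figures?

The section: 7.5 × 8, A = 60 cm², y = 4 cm, Ī = 320 cm⁴.
Transfer it to a horizontal axis along the bottom face using Ī + A·d² with d = y − 0:
  the section: d = 4 cm → contributes +1 280 cm⁴
Total I = 1 280 cm⁴.

I_base ≈ 1280 cm⁴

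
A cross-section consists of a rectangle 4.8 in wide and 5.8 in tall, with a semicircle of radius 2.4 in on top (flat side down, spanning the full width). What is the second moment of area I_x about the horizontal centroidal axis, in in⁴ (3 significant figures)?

Decompose the section into non-overlapping parts with the origin at the bottom-left of its bounding rectangle.
Rectangular body: 4.8 × 5.8, A = 27.84 in², y = 2.9 in, Ī = 78.045 in⁴.
Semicircular cap: semicircle r = 2.4, A = 9.0478 in², y = 6.8186 in, Ī = 3.6415 in⁴.
Centroid: ȳ = ΣA·y / ΣA = 3.8611 in.
Transfer each piece to the horizontal centroidal axis using Ī + A·d² with d = y − 3.8611:
  rectangular body: d = -0.96115 in → contributes +103.76 in⁴
  semicircular cap: d = 2.9574 in → contributes +82.778 in⁴
Total I = 186.54 in⁴.

I_x ≈ 187 in⁴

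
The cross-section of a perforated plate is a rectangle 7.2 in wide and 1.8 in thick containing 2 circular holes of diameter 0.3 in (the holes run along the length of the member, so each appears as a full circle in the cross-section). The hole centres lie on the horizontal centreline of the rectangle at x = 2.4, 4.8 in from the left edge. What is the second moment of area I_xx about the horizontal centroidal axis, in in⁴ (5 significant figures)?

Treat the section as a set of non-overlapping primitives; coordinates are from the bounding-box lower-left.
Plate: 7.2 × 1.8, A = 12.96 in², y = 0.9 in, Ī = 3.4992 in⁴.
Hole 1 (subtracted): ⌀0.3, A = 0.07068583 in², y = 0.9 in, Ī = 0.0003976078 in⁴.
Hole 2 (subtracted): ⌀0.3, A = 0.07068583 in², y = 0.9 in, Ī = 0.0003976078 in⁴.
By symmetry the centroid is at mid-height, ȳ = 0.9 in.
All pieces are centred on the horizontal centroidal axis, so I = ΣĪ (holes subtracted) = 3.498405 in⁴.

I_xx ≈ 3.4984 in⁴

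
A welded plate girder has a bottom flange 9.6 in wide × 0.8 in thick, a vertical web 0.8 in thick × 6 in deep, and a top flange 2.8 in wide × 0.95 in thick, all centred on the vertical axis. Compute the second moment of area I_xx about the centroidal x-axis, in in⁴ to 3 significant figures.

I_xx ≈ 117 in⁴

Treat the section as a set of non-overlapping primitives; coordinates are from the bounding-box lower-left.
Bottom plate: 9.6 × 0.8, A = 7.68 in², y = 0.4 in, Ī = 0.4096 in⁴.
Web plate: 0.8 × 6, A = 4.8 in², y = 3.8 in, Ī = 14.4 in⁴.
Top plate: 2.8 × 0.95, A = 2.66 in², y = 7.275 in, Ī = 0.20005 in⁴.
Centroid: ȳ = ΣA·y / ΣA = 2.6858 in.
Transfer each piece to the centroidal x-axis using Ī + A·d² with d = y − 2.6858:
  bottom plate: d = -2.2858 in → contributes +40.538 in⁴
  web plate: d = 1.1142 in → contributes +20.359 in⁴
  top plate: d = 4.5892 in → contributes +56.221 in⁴
Total I = 117.12 in⁴.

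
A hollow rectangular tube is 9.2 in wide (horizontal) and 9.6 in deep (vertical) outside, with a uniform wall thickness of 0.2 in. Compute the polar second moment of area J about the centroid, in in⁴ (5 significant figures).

J ≈ 207.75 in⁴

Split into non-overlapping primitives; take the origin at the lower-left of the bounding box.
Outer rectangle: 9.2 × 9.6, A = 88.32 in², y = 4.8 in, Ī = 678.2976 in⁴.
Inner void (subtracted): 8.8 × 9.2, A = 80.96 in², y = 4.8 in, Ī = 571.0379 in⁴.
By symmetry the centroid is at mid-height, ȳ = 4.8 in.
All pieces are centred on the centroidal x-axis, so I = ΣĪ (holes subtracted) = 107.2597 in⁴.
Repeating about the centroidal y-axis gives I_y = 100.4885 in⁴.
Polar second moment: J = I_x + I_y = 207.7483 in⁴.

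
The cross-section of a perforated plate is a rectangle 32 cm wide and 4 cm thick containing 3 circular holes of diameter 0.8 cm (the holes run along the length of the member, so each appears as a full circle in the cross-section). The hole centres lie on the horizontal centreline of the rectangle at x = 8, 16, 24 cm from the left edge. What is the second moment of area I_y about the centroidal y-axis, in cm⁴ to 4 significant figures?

I_y ≈ 1.086 × 10⁴ cm⁴

Decompose the section into non-overlapping parts with the origin at the bottom-left of its bounding rectangle.
Plate: 32 × 4, A = 128 cm², x = 16 cm, Ī = 10922.7 cm⁴.
Hole 1 (subtracted): ⌀0.8, A = 0.502655 cm², x = 8 cm, Ī = 0.0201062 cm⁴.
Hole 2 (subtracted): ⌀0.8, A = 0.502655 cm², x = 16 cm, Ī = 0.0201062 cm⁴.
Hole 3 (subtracted): ⌀0.8, A = 0.502655 cm², x = 24 cm, Ī = 0.0201062 cm⁴.
By symmetry the centroid is at mid-width, x̄ = 16 cm.
Transfer each piece to the centroidal y-axis using Ī + A·d² with d = x − 16:
  plate: d = 0 cm → contributes +10922.7 cm⁴
  hole 1: d = -8 cm → contributes −32.19 cm⁴
  hole 2: d = 0 cm → contributes −0.0201062 cm⁴
  hole 3: d = 8 cm → contributes −32.19 cm⁴
Total I = 10858.3 cm⁴.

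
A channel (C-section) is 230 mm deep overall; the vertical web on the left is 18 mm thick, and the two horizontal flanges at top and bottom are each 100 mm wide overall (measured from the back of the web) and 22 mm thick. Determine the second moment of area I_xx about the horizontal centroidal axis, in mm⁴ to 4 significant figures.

Split into non-overlapping primitives; take the origin at the lower-left of the bounding box.
Web: 18 × 230, A = 4 140 mm², y = 115 mm, Ī = 18 250 500 mm⁴.
Top flange (beyond web): 82 × 22, A = 1 804 mm², y = 219 mm, Ī = 72761.3 mm⁴.
Bottom flange (beyond web): 82 × 22, A = 1 804 mm², y = 11 mm, Ī = 72761.3 mm⁴.
By symmetry the centroid is at mid-height, ȳ = 115 mm.
Transfer each piece to the horizontal centroidal axis using Ī + A·d² with d = y − 115:
  web: d = 0 mm → contributes +18 250 500 mm⁴
  top flange (beyond web): d = 104 mm → contributes +19 584 825 mm⁴
  bottom flange (beyond web): d = -104 mm → contributes +19 584 825 mm⁴
Total I = 57 420 151 mm⁴.

I_xx ≈ 5.742 × 10⁷ mm⁴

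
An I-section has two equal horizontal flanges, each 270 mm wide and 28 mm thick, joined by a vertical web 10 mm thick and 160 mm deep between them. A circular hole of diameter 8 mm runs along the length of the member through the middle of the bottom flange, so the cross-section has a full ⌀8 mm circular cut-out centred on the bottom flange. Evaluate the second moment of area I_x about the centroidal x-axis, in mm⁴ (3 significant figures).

Break the section into simple shapes (no overlaps), measuring from the bottom-left corner of the bounding box.
Bottom flange: 270 × 28, A = 7 560 mm², y = 14 mm, Ī = 493 920 mm⁴.
Web: 10 × 160, A = 1 600 mm², y = 108 mm, Ī = 3 413 333 mm⁴.
Top flange: 270 × 28, A = 7 560 mm², y = 202 mm, Ī = 493 920 mm⁴.
Hole (subtracted): ⌀8, A = 50.265 mm², y = 14 mm, Ī = 201.06 mm⁴.
Centroid: ȳ = ΣA·y / ΣA = 108.28 mm.
Transfer each piece to the centroidal x-axis using Ī + A·d² with d = y − 108.28:
  bottom flange: d = -94.283 mm → contributes +67 697 542 mm⁴
  web: d = -0.28345 mm → contributes +3 413 462 mm⁴
  top flange: d = 93.717 mm → contributes +66 891 832 mm⁴
  hole: d = -94.283 mm → contributes −447 029 mm⁴
Total I = 137 555 807 mm⁴.

I_x ≈ 1.38 × 10⁸ mm⁴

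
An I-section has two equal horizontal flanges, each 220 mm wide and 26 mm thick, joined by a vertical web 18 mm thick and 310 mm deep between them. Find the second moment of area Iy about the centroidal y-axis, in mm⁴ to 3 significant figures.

Iy ≈ 4.63 × 10⁷ mm⁴

Decompose the section into non-overlapping parts with the origin at the bottom-left of its bounding rectangle.
Bottom flange: 220 × 26, A = 5 720 mm², x = 110 mm, Ī = 23 070 667 mm⁴.
Web: 18 × 310, A = 5 580 mm², x = 110 mm, Ī = 150 660 mm⁴.
Top flange: 220 × 26, A = 5 720 mm², x = 110 mm, Ī = 23 070 667 mm⁴.
By symmetry the centroid is at mid-width, x̄ = 110 mm.
All pieces are centred on the centroidal y-axis, so I = ΣĪ = 46 291 993 mm⁴.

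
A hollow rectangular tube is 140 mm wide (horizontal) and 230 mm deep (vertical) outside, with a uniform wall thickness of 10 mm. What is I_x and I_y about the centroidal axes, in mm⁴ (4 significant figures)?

Break the section into simple shapes (no overlaps), measuring from the bottom-left corner of the bounding box.
Outer rectangle: 140 × 230, A = 32 200 mm², y = 115 mm, Ī = 141 948 333 mm⁴.
Inner void (subtracted): 120 × 210, A = 25 200 mm², y = 115 mm, Ī = 92 610 000 mm⁴.
By symmetry the centroid is at mid-height, ȳ = 115 mm.
All pieces are centred on the centroidal x-axis, so I = ΣĪ (holes subtracted) = 49 338 333 mm⁴.
Repeating about the centroidal y-axis gives I_y = 22 353 333 mm⁴.

I_x ≈ 4.934 × 10⁷ mm⁴, I_y ≈ 2.235 × 10⁷ mm⁴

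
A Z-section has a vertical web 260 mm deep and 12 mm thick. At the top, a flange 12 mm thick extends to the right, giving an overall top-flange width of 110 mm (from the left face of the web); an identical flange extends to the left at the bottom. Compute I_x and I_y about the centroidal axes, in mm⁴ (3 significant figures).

Break the section into simple shapes (no overlaps), measuring from the bottom-left corner of the bounding box.
Web: 12 × 260, A = 3 120 mm², y = 130 mm, Ī = 17 576 000 mm⁴.
Top flange (beyond web): 98 × 12, A = 1 176 mm², y = 254 mm, Ī = 14 112 mm⁴.
Bottom flange (beyond web): 98 × 12, A = 1 176 mm², y = 6 mm, Ī = 14 112 mm⁴.
Centroid: ȳ = ΣA·y / ΣA = 130 mm.
Transfer each piece to the centroidal x-axis using Ī + A·d² with d = y − 130:
  web: d = 0 mm → contributes +17 576 000 mm⁴
  top flange (beyond web): d = 124 mm → contributes +18 096 288 mm⁴
  bottom flange (beyond web): d = -124 mm → contributes +18 096 288 mm⁴
Total I = 53 768 576 mm⁴.
For the y-axis: x̄ = 104 mm.
Repeating about the centroidal y-axis gives I_y = 9 034 624 mm⁴.

I_x ≈ 5.38 × 10⁷ mm⁴, I_y ≈ 9.03 × 10⁶ mm⁴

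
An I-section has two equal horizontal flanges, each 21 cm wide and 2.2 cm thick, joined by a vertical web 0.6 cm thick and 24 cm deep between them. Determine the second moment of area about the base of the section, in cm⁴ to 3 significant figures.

Break the section into simple shapes (no overlaps), measuring from the bottom-left corner of the bounding box.
Bottom flange: 21 × 2.2, A = 46.2 cm², y = 1.1 cm, Ī = 18.634 cm⁴.
Web: 0.6 × 24, A = 14.4 cm², y = 14.2 cm, Ī = 691.2 cm⁴.
Top flange: 21 × 2.2, A = 46.2 cm², y = 27.3 cm, Ī = 18.634 cm⁴.
Transfer each piece to the bottom edge using Ī + A·d² with d = y − 0:
  bottom flange: d = 1.1 cm → contributes +74.536 cm⁴
  web: d = 14.2 cm → contributes +3594.8 cm⁴
  top flange: d = 27.3 cm → contributes +34 451 cm⁴
Total I = 38 120 cm⁴.

I_base ≈ 3.81 × 10⁴ cm⁴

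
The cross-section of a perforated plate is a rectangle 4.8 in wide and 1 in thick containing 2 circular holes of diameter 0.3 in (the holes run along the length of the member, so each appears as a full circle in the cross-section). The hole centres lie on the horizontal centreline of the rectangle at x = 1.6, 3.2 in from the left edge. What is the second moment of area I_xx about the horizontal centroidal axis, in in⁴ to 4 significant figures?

I_xx ≈ 0.3992 in⁴

Break the section into simple shapes (no overlaps), measuring from the bottom-left corner of the bounding box.
Plate: 4.8 × 1, A = 4.8 in², y = 0.5 in, Ī = 0.4 in⁴.
Hole 1 (subtracted): ⌀0.3, A = 0.0706858 in², y = 0.5 in, Ī = 0.000397608 in⁴.
Hole 2 (subtracted): ⌀0.3, A = 0.0706858 in², y = 0.5 in, Ī = 0.000397608 in⁴.
By symmetry the centroid is at mid-height, ȳ = 0.5 in.
All pieces are centred on the horizontal centroidal axis, so I = ΣĪ (holes subtracted) = 0.399205 in⁴.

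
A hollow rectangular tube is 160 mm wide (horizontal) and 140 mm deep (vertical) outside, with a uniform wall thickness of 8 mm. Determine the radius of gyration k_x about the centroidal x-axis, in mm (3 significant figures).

k_x ≈ 54.9 mm

Split into non-overlapping primitives; take the origin at the lower-left of the bounding box.
Outer rectangle: 160 × 140, A = 22 400 mm², y = 70 mm, Ī = 36 586 667 mm⁴.
Inner void (subtracted): 144 × 124, A = 17 856 mm², y = 70 mm, Ī = 22 879 488 mm⁴.
By symmetry the centroid is at mid-height, ȳ = 70 mm.
All pieces are centred on the centroidal x-axis, so I = ΣĪ (holes subtracted) = 13 707 179 mm⁴.
Radius of gyration: k = √(I/A) = √(13 707 179 / 4 544) = 54.923 mm.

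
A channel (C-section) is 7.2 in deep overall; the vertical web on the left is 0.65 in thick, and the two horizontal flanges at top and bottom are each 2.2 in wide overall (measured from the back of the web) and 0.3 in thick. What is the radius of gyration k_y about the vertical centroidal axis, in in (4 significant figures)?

Break the section into simple shapes (no overlaps), measuring from the bottom-left corner of the bounding box.
Web: 0.65 × 7.2, A = 4.68 in², x = 0.325 in, Ī = 0.164775 in⁴.
Top flange (beyond web): 1.55 × 0.3, A = 0.465 in², x = 1.425 in, Ī = 0.0930969 in⁴.
Bottom flange (beyond web): 1.55 × 0.3, A = 0.465 in², x = 1.425 in, Ī = 0.0930969 in⁴.
Centroid: x̄ = ΣA·x / ΣA = 0.507353 in.
Transfer each piece to the vertical centroidal axis using Ī + A·d² with d = x − 0.507353:
  web: d = -0.182353 in → contributes +0.320397 in⁴
  top flange (beyond web): d = 0.917647 in → contributes +0.484662 in⁴
  bottom flange (beyond web): d = 0.917647 in → contributes +0.484662 in⁴
Total I = 1.28972 in⁴.
Radius of gyration: k = √(I/A) = √(1.28972 / 5.61) = 0.479476 in.

k_y ≈ 0.4795 in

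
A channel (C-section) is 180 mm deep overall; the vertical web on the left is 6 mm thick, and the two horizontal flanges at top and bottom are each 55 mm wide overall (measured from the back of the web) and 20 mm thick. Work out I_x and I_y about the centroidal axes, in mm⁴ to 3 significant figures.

Split into non-overlapping primitives; take the origin at the lower-left of the bounding box.
Web: 6 × 180, A = 1 080 mm², y = 90 mm, Ī = 2 916 000 mm⁴.
Top flange (beyond web): 49 × 20, A = 980 mm², y = 170 mm, Ī = 32 667 mm⁴.
Bottom flange (beyond web): 49 × 20, A = 980 mm², y = 10 mm, Ī = 32 667 mm⁴.
By symmetry the centroid is at mid-height, ȳ = 90 mm.
Transfer each piece to the centroidal x-axis using Ī + A·d² with d = y − 90:
  web: d = 0 mm → contributes +2 916 000 mm⁴
  top flange (beyond web): d = 80 mm → contributes +6 304 667 mm⁴
  bottom flange (beyond web): d = -80 mm → contributes +6 304 667 mm⁴
Total I = 15 525 333 mm⁴.
For the y-axis: x̄ = 20.73 mm.
Repeating about the centroidal y-axis gives I_y = 921 992 mm⁴.

I_x ≈ 1.55 × 10⁷ mm⁴, I_y ≈ 9.22 × 10⁵ mm⁴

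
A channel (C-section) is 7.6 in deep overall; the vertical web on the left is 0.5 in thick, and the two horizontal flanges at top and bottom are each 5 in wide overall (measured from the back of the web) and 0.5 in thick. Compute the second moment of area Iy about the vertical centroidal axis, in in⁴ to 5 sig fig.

Decompose the section into non-overlapping parts with the origin at the bottom-left of its bounding rectangle.
Web: 0.5 × 7.6, A = 3.8 in², x = 0.25 in, Ī = 0.07916667 in⁴.
Top flange (beyond web): 4.5 × 0.5, A = 2.25 in², x = 2.75 in, Ī = 3.796875 in⁴.
Bottom flange (beyond web): 4.5 × 0.5, A = 2.25 in², x = 2.75 in, Ī = 3.796875 in⁴.
Centroid: x̄ = ΣA·x / ΣA = 1.605422 in.
Transfer each piece to the vertical centroidal axis using Ī + A·d² with d = x − 1.605422:
  web: d = -1.355422 in → contributes +7.060405 in⁴
  top flange (beyond web): d = 1.144578 in → contributes +6.744509 in⁴
  bottom flange (beyond web): d = 1.144578 in → contributes +6.744509 in⁴
Total I = 20.54942 in⁴.

Iy ≈ 20.549 in⁴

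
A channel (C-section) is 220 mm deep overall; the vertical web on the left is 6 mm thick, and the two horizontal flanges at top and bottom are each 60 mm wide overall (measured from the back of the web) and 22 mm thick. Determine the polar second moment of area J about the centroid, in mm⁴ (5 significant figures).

J ≈ 3.0052 × 10⁷ mm⁴

Break the section into simple shapes (no overlaps), measuring from the bottom-left corner of the bounding box.
Web: 6 × 220, A = 1 320 mm², y = 110 mm, Ī = 5 324 000 mm⁴.
Top flange (beyond web): 54 × 22, A = 1 188 mm², y = 209 mm, Ī = 47 916 mm⁴.
Bottom flange (beyond web): 54 × 22, A = 1 188 mm², y = 11 mm, Ī = 47 916 mm⁴.
By symmetry the centroid is at mid-height, ȳ = 110 mm.
Transfer each piece to the centroidal x-axis using Ī + A·d² with d = y − 110:
  web: d = 0 mm → contributes +5 324 000 mm⁴
  top flange (beyond web): d = 99 mm → contributes +11 691 504 mm⁴
  bottom flange (beyond web): d = -99 mm → contributes +11 691 504 mm⁴
Total I = 28 707 008 mm⁴.
For the y-axis: x̄ = 22.28571 mm.
Repeating about the centroidal y-axis gives I_y = 1 345 042 mm⁴.
Polar second moment: J = I_x + I_y = 30 052 050 mm⁴.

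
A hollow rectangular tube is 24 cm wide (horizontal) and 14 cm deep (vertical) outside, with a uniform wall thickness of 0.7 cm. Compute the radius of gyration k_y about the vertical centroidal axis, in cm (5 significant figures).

k_y ≈ 8.8438 cm

Break the section into simple shapes (no overlaps), measuring from the bottom-left corner of the bounding box.
Outer rectangle: 24 × 14, A = 336 cm², x = 12 cm, Ī = 16 128 cm⁴.
Inner void (subtracted): 22.6 × 12.6, A = 284.76 cm², x = 12 cm, Ī = 12120.33 cm⁴.
By symmetry the centroid is at mid-width, x̄ = 12 cm.
All pieces are centred on the vertical centroidal axis, so I = ΣĪ (holes subtracted) = 4007.665 cm⁴.
Radius of gyration: k = √(I/A) = √(4007.665 / 51.24) = 8.843846 cm.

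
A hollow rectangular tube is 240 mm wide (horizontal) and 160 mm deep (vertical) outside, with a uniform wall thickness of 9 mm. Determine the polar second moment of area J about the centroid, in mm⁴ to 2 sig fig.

J ≈ 8.4 × 10⁷ mm⁴

Treat the section as a set of non-overlapping primitives; coordinates are from the bounding-box lower-left.
Outer rectangle: 240 × 160, A = 38 400 mm², y = 80 mm, Ī = 81 920 000 mm⁴.
Inner void (subtracted): 222 × 142, A = 31 524 mm², y = 80 mm, Ī = 52 970 828 mm⁴.
By symmetry the centroid is at mid-height, ȳ = 80 mm.
All pieces are centred on the centroidal x-axis, so I = ΣĪ (holes subtracted) = 28 949 172 mm⁴.
Repeating about the centroidal y-axis gives I_y = 54 850 932 mm⁴.
Polar second moment: J = I_x + I_y = 83 800 104 mm⁴.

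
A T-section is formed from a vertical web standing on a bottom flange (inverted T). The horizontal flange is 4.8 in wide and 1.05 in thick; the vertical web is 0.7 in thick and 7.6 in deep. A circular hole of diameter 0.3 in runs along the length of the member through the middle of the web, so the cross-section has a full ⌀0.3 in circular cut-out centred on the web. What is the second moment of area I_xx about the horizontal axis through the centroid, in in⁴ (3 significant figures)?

Break the section into simple shapes (no overlaps), measuring from the bottom-left corner of the bounding box.
Flange: 4.8 × 1.05, A = 5.04 in², y = 0.525 in, Ī = 0.46305 in⁴.
Web: 0.7 × 7.6, A = 5.32 in², y = 4.85 in, Ī = 25.607 in⁴.
Hole (subtracted): ⌀0.3, A = 0.070686 in², y = 4.85 in, Ī = 0.00039761 in⁴.
Centroid: ȳ = ΣA·y / ΣA = 2.7315 in.
Transfer each piece to the horizontal axis through the centroid using Ī + A·d² with d = y − 2.7315:
  flange: d = -2.2065 in → contributes +25.001 in⁴
  web: d = 2.1185 in → contributes +49.484 in⁴
  hole: d = 2.1185 in → contributes −0.31764 in⁴
Total I = 74.167 in⁴.

I_xx ≈ 74.2 in⁴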